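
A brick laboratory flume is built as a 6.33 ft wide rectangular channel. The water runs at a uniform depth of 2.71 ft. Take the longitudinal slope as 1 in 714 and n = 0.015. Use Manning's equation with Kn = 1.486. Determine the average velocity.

Flow area A = b·y = 6.33 × 2.71 = 17.15 ft². Wetted perimeter P = b + 2y = 6.33 + 2×2.71 = 11.75 ft.
Hydraulic radius R = A/P = 17.15/11.75 = 1.46 ft.
From Manning's equation, V = (1.486/n) R^(2/3) S^(1/2) = (1.486/0.015) × 1.46^(2/3) × 0.001401^(1/2) = 4.77 ft/s.

V = 4.77 ft/s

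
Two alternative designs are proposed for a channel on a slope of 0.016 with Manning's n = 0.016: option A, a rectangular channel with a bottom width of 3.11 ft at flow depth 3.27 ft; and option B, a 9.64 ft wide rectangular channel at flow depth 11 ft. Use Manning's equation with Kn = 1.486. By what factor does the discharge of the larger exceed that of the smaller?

22.5

Channel A: Flow area A = b·y = 3.11 × 3.27 = 10.17 ft². Wetted perimeter P = b + 2y = 3.11 + 2×3.27 = 9.65 ft. Hydraulic radius R = A/P = 10.17/9.65 = 1.054 ft. Q_A = (1.486/0.016)·10.17·1.054^(2/3)·√0.016 = 123.7 ft³/s.
Channel B: Flow area A = b·y = 9.64 × 11 = 106 ft². Wetted perimeter P = b + 2y = 9.64 + 2×11 = 31.64 ft. Hydraulic radius R = A/P = 106/31.64 = 3.351 ft. Q_B = (1.486/0.016)·106·3.351^(2/3)·√0.016 = 2790 ft³/s.
The larger discharge is 2790 ft³/s and the smaller is 123.7 ft³/s; the ratio is 22.5.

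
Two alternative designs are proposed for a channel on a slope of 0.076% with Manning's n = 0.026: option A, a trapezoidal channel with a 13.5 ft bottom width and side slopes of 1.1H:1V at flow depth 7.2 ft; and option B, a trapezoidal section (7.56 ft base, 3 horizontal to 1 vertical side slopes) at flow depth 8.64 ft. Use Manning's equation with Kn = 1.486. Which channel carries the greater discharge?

channel B

Channel A: With bottom width b = 13.5 ft and side slope z = 1.1: A = (b + zy)y = (13.5 + 1.1×7.2)×7.2 = 154.2 ft²; P = b + 2y√(1+z²) = 13.5 + 2×7.2×1.487 = 34.91 ft. Hydraulic radius R = A/P = 154.2/34.91 = 4.418 ft. Q_A = (1.486/0.026)·154.2·4.418^(2/3)·√0.00076 = 654.3 ft³/s.
Channel B: With bottom width b = 7.56 ft and side slope z = 3: A = (b + zy)y = (7.56 + 3×8.64)×8.64 = 289.3 ft²; P = b + 2y√(1+z²) = 7.56 + 2×8.64×3.162 = 62.2 ft. Hydraulic radius R = A/P = 289.3/62.2 = 4.65 ft. Q_B = (1.486/0.026)·289.3·4.65^(2/3)·√0.00076 = 1270 ft³/s.
Q_A = 654.3 ft³/s vs Q_B = 1270 ft³/s, so channel B carries more.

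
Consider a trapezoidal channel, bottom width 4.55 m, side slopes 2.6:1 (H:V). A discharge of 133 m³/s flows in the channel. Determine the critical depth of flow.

At critical depth, Q² T / (g A³) = 1, i.e. A³/T = Q²/g = 133²/9.81 = 1803.
Try y = 3.49 m: A³/T = 4736 — over.
Try y = 2.3 m: A³/T = 860.4 — short.
Try y = 2.76 m: A³/T = 1793 — matches.

y_c = 2.76 m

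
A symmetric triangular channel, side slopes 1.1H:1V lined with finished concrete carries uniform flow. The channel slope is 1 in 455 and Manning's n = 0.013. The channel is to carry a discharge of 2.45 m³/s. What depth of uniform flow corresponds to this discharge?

y_n = 1.07 m

Manning's equation rearranged: A R^(2/3) = nQ / (1·√S) = 0.013 × 2.45 / (√0.002198) = 0.6794.
Try y = 0.782 m: A R^(2/3) = 0.2943 — low.
Try y = 1.3 m: A R^(2/3) = 1.141 — high.
Try y = 1.07 m: A R^(2/3) = 0.679 — close enough.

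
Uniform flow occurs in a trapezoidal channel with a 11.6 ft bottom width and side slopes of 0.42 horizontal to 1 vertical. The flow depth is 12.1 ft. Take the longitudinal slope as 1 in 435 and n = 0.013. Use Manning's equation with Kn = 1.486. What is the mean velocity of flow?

V = 16.7 ft/s

With bottom width b = 11.6 ft and side slope z = 0.42: A = (b + zy)y = (11.6 + 0.42×12.1)×12.1 = 201.9 ft²; P = b + 2y√(1+z²) = 11.6 + 2×12.1×1.085 = 37.85 ft.
Hydraulic radius R = A/P = 201.9/37.85 = 5.333 ft.
From Manning's equation, V = (1.486/n) R^(2/3) S^(1/2) = (1.486/0.013) × 5.333^(2/3) × 0.002299^(1/2) = 16.7 ft/s.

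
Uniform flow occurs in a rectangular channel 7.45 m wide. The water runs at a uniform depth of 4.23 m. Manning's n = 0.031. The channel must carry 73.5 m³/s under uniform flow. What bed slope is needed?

S = 0.0021

Flow area A = b·y = 7.45 × 4.23 = 31.51 m². Wetted perimeter P = b + 2y = 7.45 + 2×4.23 = 15.91 m.
Hydraulic radius R = A/P = 31.51/15.91 = 1.981 m.
From Manning's equation, S = [nQ / (1 A R^(2/3))]² = [0.031 × 73.5 / (1 × 31.51 × 1.981^(2/3))]² = 0.0021.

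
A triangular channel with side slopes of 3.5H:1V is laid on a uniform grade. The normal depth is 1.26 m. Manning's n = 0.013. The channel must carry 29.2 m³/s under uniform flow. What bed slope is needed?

S = 0.00911

For a triangular section with side slope z = 3.5: A = zy² = 3.5×1.26² = 5.557 m²; P = 2y√(1+z²) = 2×1.26×3.64 = 9.173 m.
Hydraulic radius R = A/P = 5.557/9.173 = 0.6058 m.
From Manning's equation, S = [nQ / (1 A R^(2/3))]² = [0.013 × 29.2 / (1 × 5.557 × 0.6058^(2/3))]² = 0.00911.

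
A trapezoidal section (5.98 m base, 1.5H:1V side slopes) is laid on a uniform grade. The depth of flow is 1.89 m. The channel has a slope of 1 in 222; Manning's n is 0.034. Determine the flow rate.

With bottom width b = 5.98 m and side slope z = 1.5: A = (b + zy)y = (5.98 + 1.5×1.89)×1.89 = 16.66 m²; P = b + 2y√(1+z²) = 5.98 + 2×1.89×1.803 = 12.79 m.
Hydraulic radius R = A/P = 16.66/12.79 = 1.302 m.
Manning's equation: Q = (1/n) A R^(2/3) S^(1/2) = (1/0.034) × 16.66 × 1.302^(2/3) × 0.004505^(1/2) = 39.2 m³/s.

Q = 39.2 m³/s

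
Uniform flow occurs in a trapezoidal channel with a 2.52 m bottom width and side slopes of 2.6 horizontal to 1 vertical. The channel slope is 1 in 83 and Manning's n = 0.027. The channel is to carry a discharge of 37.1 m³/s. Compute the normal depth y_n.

y_n = 1.52 m

Manning's equation rearranged: A R^(2/3) = nQ / (1·√S) = 0.027 × 37.1 / (√0.01205) = 9.126.
Try y = 1.06 m: A R^(2/3) = 4.255 — low.
Try y = 1.87 m: A R^(2/3) = 14.41 — high.
Try y = 1.52 m: A R^(2/3) = 9.138 — ≈ 9.126.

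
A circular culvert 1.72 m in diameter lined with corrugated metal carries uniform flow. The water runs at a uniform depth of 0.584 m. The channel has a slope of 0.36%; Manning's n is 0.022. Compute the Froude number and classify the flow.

For a circular section of diameter D = 1.72 m at depth y = 0.584 m, the central angle is θ = 2 arccos(1 − 2y/D) = 2.488 rad. Then A = (D²/8)(θ − sin θ) = 0.6953 m² and P = Dθ/2 = 2.14 m.
Hydraulic radius R = A/P = 0.6953/2.14 = 0.3249 m.
V = (1/n) R^(2/3) √S = (1/0.022) × 0.3249^(2/3) × √0.0036 = 1.289 m/s. Hydraulic depth D_h = A/T = 0.6953/1.629 = 0.4268 m.
Froude number Fr = V/√(g·D_h) = 1.289/√(9.81×0.4268) = 0.63, which is less than 1, so the flow is subcritical.

subcritical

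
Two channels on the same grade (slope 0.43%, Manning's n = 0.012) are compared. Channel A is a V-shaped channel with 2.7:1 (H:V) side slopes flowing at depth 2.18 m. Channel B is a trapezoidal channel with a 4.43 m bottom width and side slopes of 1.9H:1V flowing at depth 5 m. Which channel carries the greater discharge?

Channel A: For a triangular section with side slope z = 2.7: A = zy² = 2.7×2.18² = 12.83 m²; P = 2y√(1+z²) = 2×2.18×2.879 = 12.55 m. Hydraulic radius R = A/P = 12.83/12.55 = 1.022 m. Q_A = (1/0.012)·12.83·1.022^(2/3)·√0.0043 = 71.15 m³/s.
Channel B: With bottom width b = 4.43 m and side slope z = 1.9: A = (b + zy)y = (4.43 + 1.9×5)×5 = 69.65 m²; P = b + 2y√(1+z²) = 4.43 + 2×5×2.147 = 25.9 m. Hydraulic radius R = A/P = 69.65/25.9 = 2.689 m. Q_B = (1/0.012)·69.65·2.689^(2/3)·√0.0043 = 736 m³/s.
Q_A = 71.15 m³/s vs Q_B = 736 m³/s, so channel B carries more.

channel B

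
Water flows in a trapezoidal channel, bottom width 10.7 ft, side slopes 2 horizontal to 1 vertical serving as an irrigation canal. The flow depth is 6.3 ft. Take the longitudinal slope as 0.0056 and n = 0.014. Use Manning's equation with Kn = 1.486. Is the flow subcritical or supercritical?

With bottom width b = 10.7 ft and side slope z = 2: A = (b + zy)y = (10.7 + 2×6.3)×6.3 = 146.8 ft²; P = b + 2y√(1+z²) = 10.7 + 2×6.3×2.236 = 38.87 ft.
Hydraulic radius R = A/P = 146.8/38.87 = 3.776 ft.
V = (1.486/n) R^(2/3) √S = (1.486/0.014) × 3.776^(2/3) × √0.0056 = 19.26 ft/s. Hydraulic depth D_h = A/T = 146.8/35.9 = 4.089 ft.
Froude number Fr = V/√(g·D_h) = 19.26/√(32.2×4.089) = 1.68, which is greater than 1, so the flow is supercritical.

supercritical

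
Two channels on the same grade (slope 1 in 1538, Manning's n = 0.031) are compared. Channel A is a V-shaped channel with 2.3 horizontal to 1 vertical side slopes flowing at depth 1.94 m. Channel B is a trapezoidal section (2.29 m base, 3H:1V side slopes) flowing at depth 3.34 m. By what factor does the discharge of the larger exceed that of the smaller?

7.47

Channel A: For a triangular section with side slope z = 2.3: A = zy² = 2.3×1.94² = 8.656 m²; P = 2y√(1+z²) = 2×1.94×2.508 = 9.731 m. Hydraulic radius R = A/P = 8.656/9.731 = 0.8896 m. Q_A = (1/0.031)·8.656·0.8896^(2/3)·√0.0006502 = 6.586 m³/s.
Channel B: With bottom width b = 2.29 m and side slope z = 3: A = (b + zy)y = (2.29 + 3×3.34)×3.34 = 41.12 m²; P = b + 2y√(1+z²) = 2.29 + 2×3.34×3.162 = 23.41 m. Hydraulic radius R = A/P = 41.12/23.41 = 1.756 m. Q_B = (1/0.031)·41.12·1.756^(2/3)·√0.0006502 = 49.22 m³/s.
The larger discharge is 49.22 m³/s and the smaller is 6.586 m³/s; the ratio is 7.47.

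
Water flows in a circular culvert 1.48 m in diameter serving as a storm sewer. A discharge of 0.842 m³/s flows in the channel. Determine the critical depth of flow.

At critical depth, Q² T / (g A³) = 1, i.e. A³/T = Q²/g = 0.842²/9.81 = 0.07227.
At y = 0.59 m: A³/T = 0.1806 — too large.
At y = 0.407 m: A³/T = 0.04301 — too small.
At y = 0.465 m: A³/T = 0.07211 — close enough.

y_c = 0.465 m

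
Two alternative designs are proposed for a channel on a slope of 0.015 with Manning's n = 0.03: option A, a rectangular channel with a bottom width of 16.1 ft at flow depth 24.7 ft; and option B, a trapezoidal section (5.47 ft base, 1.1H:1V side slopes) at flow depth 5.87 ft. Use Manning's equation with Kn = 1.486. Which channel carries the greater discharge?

channel A

Channel A: Flow area A = b·y = 16.1 × 24.7 = 397.7 ft². Wetted perimeter P = b + 2y = 16.1 + 2×24.7 = 65.5 ft. Hydraulic radius R = A/P = 397.7/65.5 = 6.071 ft. Q_A = (1.486/0.03)·397.7·6.071^(2/3)·√0.015 = 8029 ft³/s.
Channel B: With bottom width b = 5.47 ft and side slope z = 1.1: A = (b + zy)y = (5.47 + 1.1×5.87)×5.87 = 70.01 ft²; P = b + 2y√(1+z²) = 5.47 + 2×5.87×1.487 = 22.92 ft. Hydraulic radius R = A/P = 70.01/22.92 = 3.054 ft. Q_B = (1.486/0.03)·70.01·3.054^(2/3)·√0.015 = 894.1 ft³/s.
Q_A = 8029 ft³/s vs Q_B = 894.1 ft³/s, so channel A carries more.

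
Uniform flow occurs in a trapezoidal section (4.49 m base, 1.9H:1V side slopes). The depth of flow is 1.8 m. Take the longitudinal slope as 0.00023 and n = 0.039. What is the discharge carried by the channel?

Q = 6.13 m³/s

With bottom width b = 4.49 m and side slope z = 1.9: A = (b + zy)y = (4.49 + 1.9×1.8)×1.8 = 14.24 m²; P = b + 2y√(1+z²) = 4.49 + 2×1.8×2.147 = 12.22 m.
Hydraulic radius R = A/P = 14.24/12.22 = 1.165 m.
Manning's equation: Q = (1/n) A R^(2/3) S^(1/2) = (1/0.039) × 14.24 × 1.165^(2/3) × 0.00023^(1/2) = 6.13 m³/s.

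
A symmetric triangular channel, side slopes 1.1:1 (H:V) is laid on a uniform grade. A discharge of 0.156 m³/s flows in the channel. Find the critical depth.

At critical depth, Q² T / (g A³) = 1, i.e. A³/T = Q²/g = 0.156²/9.81 = 0.002481.
Try y = 0.371 m: A³/T = 0.004252 — high.
Try y = 0.333 m: A³/T = 0.002477 — ≈ 0.002481.

y_c = 0.333 m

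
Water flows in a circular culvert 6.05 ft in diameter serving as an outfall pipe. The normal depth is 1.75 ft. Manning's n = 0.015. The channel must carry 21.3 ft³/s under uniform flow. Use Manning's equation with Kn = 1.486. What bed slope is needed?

S = 0.000968

For a circular section of diameter D = 6.05 ft at depth y = 1.75 ft, the central angle is θ = 2 arccos(1 − 2y/D) = 2.271 rad. Then A = (D²/8)(θ − sin θ) = 6.895 ft² and P = Dθ/2 = 6.871 ft.
Hydraulic radius R = A/P = 6.895/6.871 = 1.003 ft.
From Manning's equation, S = [nQ / (1.486 A R^(2/3))]² = [0.015 × 21.3 / (1.486 × 6.895 × 1.003^(2/3))]² = 0.000968.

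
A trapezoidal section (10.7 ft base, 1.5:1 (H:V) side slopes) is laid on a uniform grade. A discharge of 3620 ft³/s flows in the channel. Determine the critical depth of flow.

y_c = 9.94 ft

At critical depth, Q² T / (g A³) = 1, i.e. A³/T = Q²/g = 3620²/32.2 = 407000.
Trying y = 11.3 ft: A³/T = 683900 — over.
Trying y = 9.94 ft: A³/T = 407100 — ≈ 407000.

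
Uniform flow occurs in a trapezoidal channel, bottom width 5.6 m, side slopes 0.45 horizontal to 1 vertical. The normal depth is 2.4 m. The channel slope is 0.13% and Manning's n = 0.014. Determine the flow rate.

Q = 53.5 m³/s

With bottom width b = 5.6 m and side slope z = 0.45: A = (b + zy)y = (5.6 + 0.45×2.4)×2.4 = 16.03 m²; P = b + 2y√(1+z²) = 5.6 + 2×2.4×1.097 = 10.86 m.
Hydraulic radius R = A/P = 16.03/10.86 = 1.476 m.
Manning's equation: Q = (1/n) A R^(2/3) S^(1/2) = (1/0.014) × 16.03 × 1.476^(2/3) × 0.0013^(1/2) = 53.5 m³/s.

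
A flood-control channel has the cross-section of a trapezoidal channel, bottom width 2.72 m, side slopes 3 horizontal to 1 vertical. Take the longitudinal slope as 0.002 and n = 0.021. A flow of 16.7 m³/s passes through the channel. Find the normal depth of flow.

Manning's equation rearranged: A R^(2/3) = nQ / (1·√S) = 0.021 × 16.7 / (√0.002) = 7.842.
Trying y = 1.46 m: A R^(2/3) = 9.426 — high.
Trying y = 1.19 m: A R^(2/3) = 6.071 — low.
Trying y = 1.34 m: A R^(2/3) = 7.827 — close enough.

y_n = 1.34 m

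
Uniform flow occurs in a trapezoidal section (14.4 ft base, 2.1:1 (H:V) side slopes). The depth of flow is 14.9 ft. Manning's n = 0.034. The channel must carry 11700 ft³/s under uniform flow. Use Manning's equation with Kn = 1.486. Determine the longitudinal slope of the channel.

S = 0.00945

With bottom width b = 14.4 ft and side slope z = 2.1: A = (b + zy)y = (14.4 + 2.1×14.9)×14.9 = 680.8 ft²; P = b + 2y√(1+z²) = 14.4 + 2×14.9×2.326 = 83.71 ft.
Hydraulic radius R = A/P = 680.8/83.71 = 8.132 ft.
From Manning's equation, S = [nQ / (1.486 A R^(2/3))]² = [0.034 × 11700 / (1.486 × 680.8 × 8.132^(2/3))]² = 0.00945.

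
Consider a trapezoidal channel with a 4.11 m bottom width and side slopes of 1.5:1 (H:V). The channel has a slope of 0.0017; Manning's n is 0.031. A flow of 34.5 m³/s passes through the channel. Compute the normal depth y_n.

y_n = 2.51 m

Manning's equation rearranged: A R^(2/3) = nQ / (1·√S) = 0.031 × 34.5 / (√0.0017) = 25.94.
At y = 2.86 m: A R^(2/3) = 33.76 — too large.
At y = 2.09 m: A R^(2/3) = 18.04 — too small.
At y = 2.51 m: A R^(2/3) = 25.92 — close enough.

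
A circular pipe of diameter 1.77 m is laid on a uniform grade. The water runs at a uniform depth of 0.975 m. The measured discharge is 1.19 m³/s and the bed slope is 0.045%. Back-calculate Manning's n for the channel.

n = 0.015

For a circular section of diameter D = 1.77 m at depth y = 0.975 m, the central angle is θ = 2 arccos(1 − 2y/D) = 3.345 rad. Then A = (D²/8)(θ − sin θ) = 1.389 m² and P = Dθ/2 = 2.961 m.
Hydraulic radius R = A/P = 1.389/2.961 = 0.4693 m.
Rearranging Manning's equation: n = (1/Q) A R^(2/3) S^(1/2) = (1/1.19) × 1.389 × 0.4693^(2/3) × √0.00045 = 0.015.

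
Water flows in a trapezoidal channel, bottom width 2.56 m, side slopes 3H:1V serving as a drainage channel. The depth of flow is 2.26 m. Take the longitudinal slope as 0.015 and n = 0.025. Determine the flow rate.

With bottom width b = 2.56 m and side slope z = 3: A = (b + zy)y = (2.56 + 3×2.26)×2.26 = 21.11 m²; P = b + 2y√(1+z²) = 2.56 + 2×2.26×3.162 = 16.85 m.
Hydraulic radius R = A/P = 21.11/16.85 = 1.252 m.
Manning's equation: Q = (1/n) A R^(2/3) S^(1/2) = (1/0.025) × 21.11 × 1.252^(2/3) × 0.015^(1/2) = 120 m³/s.

Q = 120 m³/s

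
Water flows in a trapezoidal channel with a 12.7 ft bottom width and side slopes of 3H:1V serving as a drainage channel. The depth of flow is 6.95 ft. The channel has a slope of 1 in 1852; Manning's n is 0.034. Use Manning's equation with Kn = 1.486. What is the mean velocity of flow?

V = 2.61 ft/s

With bottom width b = 12.7 ft and side slope z = 3: A = (b + zy)y = (12.7 + 3×6.95)×6.95 = 233.2 ft²; P = b + 2y√(1+z²) = 12.7 + 2×6.95×3.162 = 56.66 ft.
Hydraulic radius R = A/P = 233.2/56.66 = 4.116 ft.
From Manning's equation, V = (1.486/n) R^(2/3) S^(1/2) = (1.486/0.034) × 4.116^(2/3) × 0.00054^(1/2) = 2.61 ft/s.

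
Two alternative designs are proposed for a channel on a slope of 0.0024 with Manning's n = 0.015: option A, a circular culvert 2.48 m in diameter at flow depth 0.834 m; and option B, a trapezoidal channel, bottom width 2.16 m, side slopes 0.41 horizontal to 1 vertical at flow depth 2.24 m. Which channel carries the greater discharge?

Channel A: For a circular section of diameter D = 2.48 m at depth y = 0.834 m, the central angle is θ = 2 arccos(1 − 2y/D) = 2.474 rad. Then A = (D²/8)(θ − sin θ) = 1.427 m² and P = Dθ/2 = 3.068 m. Hydraulic radius R = A/P = 1.427/3.068 = 0.465 m. Q_A = (1/0.015)·1.427·0.465^(2/3)·√0.0024 = 2.797 m³/s.
Channel B: With bottom width b = 2.16 m and side slope z = 0.41: A = (b + zy)y = (2.16 + 0.41×2.24)×2.24 = 6.896 m²; P = b + 2y√(1+z²) = 2.16 + 2×2.24×1.081 = 7.002 m. Hydraulic radius R = A/P = 6.896/7.002 = 0.9848 m. Q_B = (1/0.015)·6.896·0.9848^(2/3)·√0.0024 = 22.29 m³/s.
Q_A = 2.797 m³/s vs Q_B = 22.29 m³/s, so channel B carries more.

channel B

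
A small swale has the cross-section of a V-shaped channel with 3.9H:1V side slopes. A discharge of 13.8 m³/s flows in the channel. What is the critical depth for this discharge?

At critical depth, Q² T / (g A³) = 1, i.e. A³/T = Q²/g = 13.8²/9.81 = 19.41.
Try y = 1.52 m: A³/T = 61.7 — too large.
Try y = 1.05 m: A³/T = 9.706 — too small.
Try y = 1.21 m: A³/T = 19.73 — close enough.

y_c = 1.21 m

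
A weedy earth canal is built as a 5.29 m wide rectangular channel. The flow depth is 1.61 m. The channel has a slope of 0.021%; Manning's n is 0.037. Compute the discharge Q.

Flow area A = b·y = 5.29 × 1.61 = 8.517 m². Wetted perimeter P = b + 2y = 5.29 + 2×1.61 = 8.51 m.
Hydraulic radius R = A/P = 8.517/8.51 = 1.001 m.
Manning's equation: Q = (1/n) A R^(2/3) S^(1/2) = (1/0.037) × 8.517 × 1.001^(2/3) × 0.00021^(1/2) = 3.34 m³/s.

Q = 3.34 m³/s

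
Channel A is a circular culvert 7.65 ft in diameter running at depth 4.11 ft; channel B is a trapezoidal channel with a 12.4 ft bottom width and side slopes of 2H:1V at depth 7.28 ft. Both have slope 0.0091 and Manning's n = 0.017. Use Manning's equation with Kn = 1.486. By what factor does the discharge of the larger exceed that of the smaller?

Channel A: For a circular section of diameter D = 7.65 ft at depth y = 4.11 ft, the central angle is θ = 2 arccos(1 − 2y/D) = 3.291 rad. Then A = (D²/8)(θ − sin θ) = 25.16 ft² and P = Dθ/2 = 12.59 ft. Hydraulic radius R = A/P = 25.16/12.59 = 1.999 ft. Q_A = (1.486/0.017)·25.16·1.999^(2/3)·√0.0091 = 332.9 ft³/s.
Channel B: With bottom width b = 12.4 ft and side slope z = 2: A = (b + zy)y = (12.4 + 2×7.28)×7.28 = 196.3 ft²; P = b + 2y√(1+z²) = 12.4 + 2×7.28×2.236 = 44.96 ft. Hydraulic radius R = A/P = 196.3/44.96 = 4.366 ft. Q_B = (1.486/0.017)·196.3·4.366^(2/3)·√0.0091 = 4372 ft³/s.
The larger discharge is 4372 ft³/s and the smaller is 332.9 ft³/s; the ratio is 13.1.

13.1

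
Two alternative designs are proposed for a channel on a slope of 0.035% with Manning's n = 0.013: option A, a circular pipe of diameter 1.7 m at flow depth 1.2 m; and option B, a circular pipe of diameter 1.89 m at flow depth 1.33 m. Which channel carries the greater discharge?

Channel A: For a circular section of diameter D = 1.7 m at depth y = 1.2 m, the central angle is θ = 2 arccos(1 − 2y/D) = 3.99 rad. Then A = (D²/8)(θ − sin θ) = 1.713 m² and P = Dθ/2 = 3.392 m. Hydraulic radius R = A/P = 1.713/3.392 = 0.5049 m. Q_A = (1/0.013)·1.713·0.5049^(2/3)·√0.00035 = 1.563 m³/s.
Channel B: For a circular section of diameter D = 1.89 m at depth y = 1.33 m, the central angle is θ = 2 arccos(1 − 2y/D) = 3.981 rad. Then A = (D²/8)(θ − sin θ) = 2.11 m² and P = Dθ/2 = 3.762 m. Hydraulic radius R = A/P = 2.11/3.762 = 0.5608 m. Q_B = (1/0.013)·2.11·0.5608^(2/3)·√0.00035 = 2.065 m³/s.
Q_A = 1.563 m³/s vs Q_B = 2.065 m³/s, so channel B carries more.

channel B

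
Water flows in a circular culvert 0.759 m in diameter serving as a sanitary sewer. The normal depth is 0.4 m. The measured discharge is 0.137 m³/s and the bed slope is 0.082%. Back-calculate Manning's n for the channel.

For a circular section of diameter D = 0.759 m at depth y = 0.4 m, the central angle is θ = 2 arccos(1 − 2y/D) = 3.25 rad. Then A = (D²/8)(θ − sin θ) = 0.2418 m² and P = Dθ/2 = 1.233 m.
Hydraulic radius R = A/P = 0.2418/1.233 = 0.196 m.
Rearranging Manning's equation: n = (1/Q) A R^(2/3) S^(1/2) = (1/0.137) × 0.2418 × 0.196^(2/3) × √0.00082 = 0.0171.

n = 0.0171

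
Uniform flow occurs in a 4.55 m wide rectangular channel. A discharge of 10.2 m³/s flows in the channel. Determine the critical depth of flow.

y_c = 0.8 m

For a rectangular channel, critical depth y_c = (q²/g)^(1/3) where q = Q/b = 10.2/4.55 = 2.242 m²/s.
So y_c = (2.242²/9.81)^(1/3) = 0.8 m.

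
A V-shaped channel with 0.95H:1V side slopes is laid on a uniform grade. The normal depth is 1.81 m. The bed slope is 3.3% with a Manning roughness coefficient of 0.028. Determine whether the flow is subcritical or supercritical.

For a triangular section with side slope z = 0.95: A = zy² = 0.95×1.81² = 3.112 m²; P = 2y√(1+z²) = 2×1.81×1.379 = 4.993 m.
Hydraulic radius R = A/P = 3.112/4.993 = 0.6233 m.
V = (1/n) R^(2/3) √S = (1/0.028) × 0.6233^(2/3) × √0.033 = 4.734 m/s. Hydraulic depth D_h = A/T = 3.112/3.439 = 0.905 m.
Froude number Fr = V/√(g·D_h) = 4.734/√(9.81×0.905) = 1.59, which is greater than 1, so the flow is supercritical.

supercritical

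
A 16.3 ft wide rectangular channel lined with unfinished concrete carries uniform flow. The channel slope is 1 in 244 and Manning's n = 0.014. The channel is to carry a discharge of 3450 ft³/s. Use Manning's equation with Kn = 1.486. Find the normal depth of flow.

Manning's equation rearranged: A R^(2/3) = nQ / (1.486·√S) = 0.014 × 3450 / (1.486 × √0.004098) = 507.7.
Try y = 13.3 ft: A R^(2/3) = 638.4 — high.
Try y = 11.1 ft: A R^(2/3) = 507.6 — matches.

y_n = 11.1 ft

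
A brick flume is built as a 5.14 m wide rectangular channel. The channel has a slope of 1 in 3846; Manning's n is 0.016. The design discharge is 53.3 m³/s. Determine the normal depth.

y_n = 6.79 m

Manning's equation rearranged: A R^(2/3) = nQ / (1·√S) = 0.016 × 53.3 / (√0.00026) = 52.89.
At y = 8.42 m: A R^(2/3) = 67.99 — high.
At y = 5.67 m: A R^(2/3) = 42.62 — low.
At y = 6.79 m: A R^(2/3) = 52.87 — matches.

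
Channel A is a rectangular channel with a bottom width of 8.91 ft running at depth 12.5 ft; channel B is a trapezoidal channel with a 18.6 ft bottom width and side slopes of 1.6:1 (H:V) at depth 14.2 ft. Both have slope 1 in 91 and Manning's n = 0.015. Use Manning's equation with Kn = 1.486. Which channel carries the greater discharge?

Channel A: Flow area A = b·y = 8.91 × 12.5 = 111.4 ft². Wetted perimeter P = b + 2y = 8.91 + 2×12.5 = 33.91 ft. Hydraulic radius R = A/P = 111.4/33.91 = 3.284 ft. Q_A = (1.486/0.015)·111.4·3.284^(2/3)·√0.01099 = 2556 ft³/s.
Channel B: With bottom width b = 18.6 ft and side slope z = 1.6: A = (b + zy)y = (18.6 + 1.6×14.2)×14.2 = 586.7 ft²; P = b + 2y√(1+z²) = 18.6 + 2×14.2×1.887 = 72.19 ft. Hydraulic radius R = A/P = 586.7/72.19 = 8.128 ft. Q_B = (1.486/0.015)·586.7·8.128^(2/3)·√0.01099 = 24630 ft³/s.
Q_A = 2556 ft³/s vs Q_B = 24630 ft³/s, so channel B carries more.

channel B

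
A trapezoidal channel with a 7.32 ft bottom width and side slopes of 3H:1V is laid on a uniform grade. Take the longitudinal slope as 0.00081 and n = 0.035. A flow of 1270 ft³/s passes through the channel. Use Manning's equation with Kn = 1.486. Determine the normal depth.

y_n = 9.69 ft

Manning's equation rearranged: A R^(2/3) = nQ / (1.486·√S) = 0.035 × 1270 / (1.486 × √0.00081) = 1051.
Try y = 11.5 ft: A R^(2/3) = 1589 — too large.
Try y = 7.03 ft: A R^(2/3) = 491.2 — too small.
Try y = 9.69 ft: A R^(2/3) = 1050 — ≈ 1051.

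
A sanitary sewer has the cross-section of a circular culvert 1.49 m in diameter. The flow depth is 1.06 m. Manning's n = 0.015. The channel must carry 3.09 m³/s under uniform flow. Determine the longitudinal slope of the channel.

For a circular section of diameter D = 1.49 m at depth y = 1.06 m, the central angle is θ = 2 arccos(1 − 2y/D) = 4.015 rad. Then A = (D²/8)(θ − sin θ) = 1.327 m² and P = Dθ/2 = 2.991 m.
Hydraulic radius R = A/P = 1.327/2.991 = 0.4436 m.
From Manning's equation, S = [nQ / (1 A R^(2/3))]² = [0.015 × 3.09 / (1 × 1.327 × 0.4436^(2/3))]² = 0.00361.

S = 0.00361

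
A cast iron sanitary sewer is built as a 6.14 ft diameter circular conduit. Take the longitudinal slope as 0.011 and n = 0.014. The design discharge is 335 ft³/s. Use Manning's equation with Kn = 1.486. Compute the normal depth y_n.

Manning's equation rearranged: A R^(2/3) = nQ / (1.486·√S) = 0.014 × 335 / (1.486 × √0.011) = 30.09.
At y = 3.44 ft: A R^(2/3) = 23.77 — short.
At y = 4.48 ft: A R^(2/3) = 34.77 — over.
At y = 4.02 ft: A R^(2/3) = 30.11 — close enough.

y_n = 4.02 ft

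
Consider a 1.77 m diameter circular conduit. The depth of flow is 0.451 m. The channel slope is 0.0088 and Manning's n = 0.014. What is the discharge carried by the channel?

For a circular section of diameter D = 1.77 m at depth y = 0.451 m, the central angle is θ = 2 arccos(1 − 2y/D) = 2.117 rad. Then A = (D²/8)(θ − sin θ) = 0.4941 m² and P = Dθ/2 = 1.873 m.
Hydraulic radius R = A/P = 0.4941/1.873 = 0.2638 m.
Manning's equation: Q = (1/n) A R^(2/3) S^(1/2) = (1/0.014) × 0.4941 × 0.2638^(2/3) × 0.0088^(1/2) = 1.36 m³/s.

Q = 1.36 m³/s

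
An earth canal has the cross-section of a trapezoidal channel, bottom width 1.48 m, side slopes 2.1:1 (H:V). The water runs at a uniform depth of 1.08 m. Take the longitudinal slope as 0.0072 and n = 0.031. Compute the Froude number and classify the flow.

With bottom width b = 1.48 m and side slope z = 2.1: A = (b + zy)y = (1.48 + 2.1×1.08)×1.08 = 4.048 m²; P = b + 2y√(1+z²) = 1.48 + 2×1.08×2.326 = 6.504 m.
Hydraulic radius R = A/P = 4.048/6.504 = 0.6224 m.
V = (1/n) R^(2/3) √S = (1/0.031) × 0.6224^(2/3) × √0.0072 = 1.995 m/s. Hydraulic depth D_h = A/T = 4.048/6.016 = 0.6728 m.
Froude number Fr = V/√(g·D_h) = 1.995/√(9.81×0.6728) = 0.777, which is less than 1, so the flow is subcritical.

subcritical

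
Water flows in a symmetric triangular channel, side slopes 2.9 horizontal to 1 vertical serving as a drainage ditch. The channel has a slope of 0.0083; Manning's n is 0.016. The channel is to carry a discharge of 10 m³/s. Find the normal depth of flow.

Manning's equation rearranged: A R^(2/3) = nQ / (1·√S) = 0.016 × 10 / (√0.0083) = 1.756.
Try y = 1.2 m: A R^(2/3) = 2.862 — high.
Try y = 0.794 m: A R^(2/3) = 0.9513 — low.
Try y = 0.999 m: A R^(2/3) = 1.755 — close enough.

y_n = 0.999 m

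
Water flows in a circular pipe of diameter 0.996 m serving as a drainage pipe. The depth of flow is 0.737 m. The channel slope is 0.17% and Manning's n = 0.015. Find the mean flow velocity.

V = 1.23 m/s

For a circular section of diameter D = 0.996 m at depth y = 0.737 m, the central angle is θ = 2 arccos(1 − 2y/D) = 4.143 rad. Then A = (D²/8)(θ − sin θ) = 0.6181 m² and P = Dθ/2 = 2.063 m.
Hydraulic radius R = A/P = 0.6181/2.063 = 0.2996 m.
From Manning's equation, V = (1/n) R^(2/3) S^(1/2) = (1/0.015) × 0.2996^(2/3) × 0.0017^(1/2) = 1.23 m/s.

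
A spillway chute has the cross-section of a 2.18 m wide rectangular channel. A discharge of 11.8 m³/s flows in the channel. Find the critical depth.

For a rectangular channel, critical depth y_c = (q²/g)^(1/3) where q = Q/b = 11.8/2.18 = 5.413 m²/s.
So y_c = (5.413²/9.81)^(1/3) = 1.44 m.

y_c = 1.44 m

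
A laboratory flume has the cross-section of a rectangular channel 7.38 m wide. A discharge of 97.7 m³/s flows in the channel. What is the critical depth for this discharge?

y_c = 2.61 m

For a rectangular channel, critical depth y_c = (q²/g)^(1/3) where q = Q/b = 97.7/7.38 = 13.24 m²/s.
So y_c = (13.24²/9.81)^(1/3) = 2.61 m.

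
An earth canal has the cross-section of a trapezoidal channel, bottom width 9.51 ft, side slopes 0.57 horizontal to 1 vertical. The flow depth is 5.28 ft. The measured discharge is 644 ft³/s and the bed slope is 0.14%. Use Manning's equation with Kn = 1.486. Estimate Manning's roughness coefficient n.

With bottom width b = 9.51 ft and side slope z = 0.57: A = (b + zy)y = (9.51 + 0.57×5.28)×5.28 = 66.1 ft²; P = b + 2y√(1+z²) = 9.51 + 2×5.28×1.151 = 21.67 ft.
Hydraulic radius R = A/P = 66.1/21.67 = 3.051 ft.
Rearranging Manning's equation: n = (1.486/Q) A R^(2/3) S^(1/2) = (1.486/644) × 66.1 × 3.051^(2/3) × √0.0014 = 0.012.

n = 0.012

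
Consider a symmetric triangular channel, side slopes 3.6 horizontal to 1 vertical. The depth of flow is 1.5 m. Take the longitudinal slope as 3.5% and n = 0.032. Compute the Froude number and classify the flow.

supercritical

For a triangular section with side slope z = 3.6: A = zy² = 3.6×1.5² = 8.1 m²; P = 2y√(1+z²) = 2×1.5×3.736 = 11.21 m.
Hydraulic radius R = A/P = 8.1/11.21 = 0.7226 m.
V = (1/n) R^(2/3) √S = (1/0.032) × 0.7226^(2/3) × √0.035 = 4.708 m/s. Hydraulic depth D_h = A/T = 8.1/10.8 = 0.75 m.
Froude number Fr = V/√(g·D_h) = 4.708/√(9.81×0.75) = 1.74, which is greater than 1, so the flow is supercritical.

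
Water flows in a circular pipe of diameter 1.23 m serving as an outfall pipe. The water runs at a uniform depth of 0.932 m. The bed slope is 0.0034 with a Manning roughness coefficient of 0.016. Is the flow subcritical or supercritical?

subcritical

For a circular section of diameter D = 1.23 m at depth y = 0.932 m, the central angle is θ = 2 arccos(1 − 2y/D) = 4.225 rad. Then A = (D²/8)(θ − sin θ) = 0.966 m² and P = Dθ/2 = 2.598 m.
Hydraulic radius R = A/P = 0.966/2.598 = 0.3718 m.
V = (1/n) R^(2/3) √S = (1/0.016) × 0.3718^(2/3) × √0.0034 = 1.884 m/s. Hydraulic depth D_h = A/T = 0.966/1.054 = 0.9165 m.
Froude number Fr = V/√(g·D_h) = 1.884/√(9.81×0.9165) = 0.628, which is less than 1, so the flow is subcritical.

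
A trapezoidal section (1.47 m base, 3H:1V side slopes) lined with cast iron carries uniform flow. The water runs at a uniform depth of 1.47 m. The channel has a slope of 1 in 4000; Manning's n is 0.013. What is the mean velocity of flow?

V = 1.05 m/s

With bottom width b = 1.47 m and side slope z = 3: A = (b + zy)y = (1.47 + 3×1.47)×1.47 = 8.644 m²; P = b + 2y√(1+z²) = 1.47 + 2×1.47×3.162 = 10.77 m.
Hydraulic radius R = A/P = 8.644/10.77 = 0.8028 m.
From Manning's equation, V = (1/n) R^(2/3) S^(1/2) = (1/0.013) × 0.8028^(2/3) × 0.00025^(1/2) = 1.05 m/s.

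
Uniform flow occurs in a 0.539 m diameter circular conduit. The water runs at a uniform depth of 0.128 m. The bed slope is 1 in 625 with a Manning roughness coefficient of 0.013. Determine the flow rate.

Q = 0.0228 m³/s

For a circular section of diameter D = 0.539 m at depth y = 0.128 m, the central angle is θ = 2 arccos(1 − 2y/D) = 2.036 rad. Then A = (D²/8)(θ − sin θ) = 0.04148 m² and P = Dθ/2 = 0.5487 m.
Hydraulic radius R = A/P = 0.04148/0.5487 = 0.0756 m.
Manning's equation: Q = (1/n) A R^(2/3) S^(1/2) = (1/0.013) × 0.04148 × 0.0756^(2/3) × 0.0016^(1/2) = 0.0228 m³/s.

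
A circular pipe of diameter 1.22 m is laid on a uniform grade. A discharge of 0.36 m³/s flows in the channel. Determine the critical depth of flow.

y_c = 0.318 m

At critical depth, Q² T / (g A³) = 1, i.e. A³/T = Q²/g = 0.36²/9.81 = 0.01321.
Try y = 0.349 m: A³/T = 0.01908 — over.
Try y = 0.318 m: A³/T = 0.01329 — ≈ 0.01321.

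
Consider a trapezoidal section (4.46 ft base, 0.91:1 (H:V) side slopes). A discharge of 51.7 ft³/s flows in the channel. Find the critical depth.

y_c = 1.45 ft

At critical depth, Q² T / (g A³) = 1, i.e. A³/T = Q²/g = 51.7²/32.2 = 83.01.
Try y = 1.67 ft: A³/T = 132.8 — high.
Try y = 0.991 ft: A³/T = 23.95 — low.
Try y = 1.45 ft: A³/T = 82.9 — ≈ 83.01.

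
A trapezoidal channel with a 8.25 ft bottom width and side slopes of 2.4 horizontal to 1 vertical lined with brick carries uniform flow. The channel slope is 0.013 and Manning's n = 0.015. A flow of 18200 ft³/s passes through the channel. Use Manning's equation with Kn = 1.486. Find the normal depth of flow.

y_n = 12.3 ft

Manning's equation rearranged: A R^(2/3) = nQ / (1.486·√S) = 0.015 × 18200 / (1.486 × √0.013) = 1611.
Try y = 14.8 ft: A R^(2/3) = 2505 — too large.
Try y = 9.16 ft: A R^(2/3) = 805 — too small.
Try y = 12.3 ft: A R^(2/3) = 1607 — matches.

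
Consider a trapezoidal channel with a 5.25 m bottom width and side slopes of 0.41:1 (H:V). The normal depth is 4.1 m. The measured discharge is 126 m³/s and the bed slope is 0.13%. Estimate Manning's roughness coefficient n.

With bottom width b = 5.25 m and side slope z = 0.41: A = (b + zy)y = (5.25 + 0.41×4.1)×4.1 = 28.42 m²; P = b + 2y√(1+z²) = 5.25 + 2×4.1×1.081 = 14.11 m.
Hydraulic radius R = A/P = 28.42/14.11 = 2.014 m.
Rearranging Manning's equation: n = (1/Q) A R^(2/3) S^(1/2) = (1/126) × 28.42 × 2.014^(2/3) × √0.0013 = 0.013.

n = 0.013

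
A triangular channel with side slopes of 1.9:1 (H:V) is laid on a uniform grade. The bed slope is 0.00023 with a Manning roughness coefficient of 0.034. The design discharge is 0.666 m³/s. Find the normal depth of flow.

Manning's equation rearranged: A R^(2/3) = nQ / (1·√S) = 0.034 × 0.666 / (√0.00023) = 1.493.
Trying y = 0.996 m: A R^(2/3) = 1.092 — low.
Trying y = 1.28 m: A R^(2/3) = 2.131 — high.
Trying y = 1.12 m: A R^(2/3) = 1.493 — ≈ 1.493.

y_n = 1.12 m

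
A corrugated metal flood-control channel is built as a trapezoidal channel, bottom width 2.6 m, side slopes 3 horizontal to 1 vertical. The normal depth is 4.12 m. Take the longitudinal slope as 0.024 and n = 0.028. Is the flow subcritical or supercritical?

With bottom width b = 2.6 m and side slope z = 3: A = (b + zy)y = (2.6 + 3×4.12)×4.12 = 61.64 m²; P = b + 2y√(1+z²) = 2.6 + 2×4.12×3.162 = 28.66 m.
Hydraulic radius R = A/P = 61.64/28.66 = 2.151 m.
V = (1/n) R^(2/3) √S = (1/0.028) × 2.151^(2/3) × √0.024 = 9.219 m/s. Hydraulic depth D_h = A/T = 61.64/27.32 = 2.256 m.
Froude number Fr = V/√(g·D_h) = 9.219/√(9.81×2.256) = 1.96, which is greater than 1, so the flow is supercritical.

supercritical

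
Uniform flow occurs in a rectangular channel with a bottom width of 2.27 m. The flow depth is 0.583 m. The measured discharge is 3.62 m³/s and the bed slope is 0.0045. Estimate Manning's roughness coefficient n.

Flow area A = b·y = 2.27 × 0.583 = 1.323 m². Wetted perimeter P = b + 2y = 2.27 + 2×0.583 = 3.436 m.
Hydraulic radius R = A/P = 1.323/3.436 = 0.3852 m.
Rearranging Manning's equation: n = (1/Q) A R^(2/3) S^(1/2) = (1/3.62) × 1.323 × 0.3852^(2/3) × √0.0045 = 0.013.

n = 0.013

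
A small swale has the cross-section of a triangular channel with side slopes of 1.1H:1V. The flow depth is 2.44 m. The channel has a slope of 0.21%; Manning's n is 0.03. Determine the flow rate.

Q = 9.34 m³/s

For a triangular section with side slope z = 1.1: A = zy² = 1.1×2.44² = 6.549 m²; P = 2y√(1+z²) = 2×2.44×1.487 = 7.255 m.
Hydraulic radius R = A/P = 6.549/7.255 = 0.9027 m.
Manning's equation: Q = (1/n) A R^(2/3) S^(1/2) = (1/0.03) × 6.549 × 0.9027^(2/3) × 0.0021^(1/2) = 9.34 m³/s.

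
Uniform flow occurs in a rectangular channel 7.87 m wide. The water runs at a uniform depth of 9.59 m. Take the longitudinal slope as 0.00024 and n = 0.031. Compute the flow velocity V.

Flow area A = b·y = 7.87 × 9.59 = 75.47 m². Wetted perimeter P = b + 2y = 7.87 + 2×9.59 = 27.05 m.
Hydraulic radius R = A/P = 75.47/27.05 = 2.79 m.
From Manning's equation, V = (1/n) R^(2/3) S^(1/2) = (1/0.031) × 2.79^(2/3) × 0.00024^(1/2) = 0.99 m/s.

V = 0.99 m/s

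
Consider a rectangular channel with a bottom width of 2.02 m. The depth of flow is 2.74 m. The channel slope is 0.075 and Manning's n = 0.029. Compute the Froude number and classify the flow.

supercritical

Flow area A = b·y = 2.02 × 2.74 = 5.535 m². Wetted perimeter P = b + 2y = 2.02 + 2×2.74 = 7.5 m.
Hydraulic radius R = A/P = 5.535/7.5 = 0.738 m.
V = (1/n) R^(2/3) √S = (1/0.029) × 0.738^(2/3) × √0.075 = 7.712 m/s. Hydraulic depth D_h = A/T = 5.535/2.02 = 2.74 m.
Froude number Fr = V/√(g·D_h) = 7.712/√(9.81×2.74) = 1.49, which is greater than 1, so the flow is supercritical.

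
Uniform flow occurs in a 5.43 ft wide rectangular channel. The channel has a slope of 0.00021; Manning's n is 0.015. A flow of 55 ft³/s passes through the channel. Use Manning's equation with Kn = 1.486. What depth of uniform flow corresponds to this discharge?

Manning's equation rearranged: A R^(2/3) = nQ / (1.486·√S) = 0.015 × 55 / (1.486 × √0.00021) = 38.31.
At y = 6.15 ft: A R^(2/3) = 50.93 — over.
At y = 4.87 ft: A R^(2/3) = 38.3 — matches.

y_n = 4.87 ft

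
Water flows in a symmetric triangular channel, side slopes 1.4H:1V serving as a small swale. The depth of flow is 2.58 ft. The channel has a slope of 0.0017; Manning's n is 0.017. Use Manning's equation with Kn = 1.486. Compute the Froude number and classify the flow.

For a triangular section with side slope z = 1.4: A = zy² = 1.4×2.58² = 9.319 ft²; P = 2y√(1+z²) = 2×2.58×1.72 = 8.878 ft.
Hydraulic radius R = A/P = 9.319/8.878 = 1.05 ft.
V = (1.486/n) R^(2/3) √S = (1.486/0.017) × 1.05^(2/3) × √0.0017 = 3.723 ft/s. Hydraulic depth D_h = A/T = 9.319/7.224 = 1.29 ft.
Froude number Fr = V/√(g·D_h) = 3.723/√(32.2×1.29) = 0.578, which is less than 1, so the flow is subcritical.

subcritical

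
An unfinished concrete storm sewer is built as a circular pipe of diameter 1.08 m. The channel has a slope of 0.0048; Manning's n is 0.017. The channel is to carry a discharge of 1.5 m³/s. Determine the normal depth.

y_n = 0.85 m

Manning's equation rearranged: A R^(2/3) = nQ / (1·√S) = 0.017 × 1.5 / (√0.0048) = 0.3681.
Trying y = 1 m: A R^(2/3) = 0.4112 — too large.
Trying y = 0.669 m: A R^(2/3) = 0.2698 — too small.
Trying y = 0.85 m: A R^(2/3) = 0.368 — close enough.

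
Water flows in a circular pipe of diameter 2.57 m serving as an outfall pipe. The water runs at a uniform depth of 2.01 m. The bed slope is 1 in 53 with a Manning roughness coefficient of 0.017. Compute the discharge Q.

For a circular section of diameter D = 2.57 m at depth y = 2.01 m, the central angle is θ = 2 arccos(1 − 2y/D) = 4.341 rad. Then A = (D²/8)(θ − sin θ) = 4.353 m² and P = Dθ/2 = 5.578 m.
Hydraulic radius R = A/P = 4.353/5.578 = 0.7804 m.
Manning's equation: Q = (1/n) A R^(2/3) S^(1/2) = (1/0.017) × 4.353 × 0.7804^(2/3) × 0.01887^(1/2) = 29.8 m³/s.

Q = 29.8 m³/s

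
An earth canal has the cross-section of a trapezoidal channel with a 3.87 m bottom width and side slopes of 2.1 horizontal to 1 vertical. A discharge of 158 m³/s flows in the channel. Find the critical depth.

At critical depth, Q² T / (g A³) = 1, i.e. A³/T = Q²/g = 158²/9.81 = 2545.
Try y = 2.64 m: A³/T = 1026 — too small.
Try y = 3.87 m: A³/T = 4973 — too large.
Try y = 3.3 m: A³/T = 2553 — ≈ 2545.

y_c = 3.3 m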